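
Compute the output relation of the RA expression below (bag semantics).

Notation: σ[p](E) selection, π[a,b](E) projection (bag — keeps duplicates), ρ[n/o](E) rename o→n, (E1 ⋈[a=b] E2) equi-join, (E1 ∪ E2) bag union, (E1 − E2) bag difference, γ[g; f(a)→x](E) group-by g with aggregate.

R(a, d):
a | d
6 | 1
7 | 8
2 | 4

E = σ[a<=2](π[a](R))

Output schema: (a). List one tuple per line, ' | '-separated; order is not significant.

Subexpression sizes:
  R → 3
  π[a](R) → 3
  σ[a<=2](π[a](R)) → 1

== RESULT ==
a
2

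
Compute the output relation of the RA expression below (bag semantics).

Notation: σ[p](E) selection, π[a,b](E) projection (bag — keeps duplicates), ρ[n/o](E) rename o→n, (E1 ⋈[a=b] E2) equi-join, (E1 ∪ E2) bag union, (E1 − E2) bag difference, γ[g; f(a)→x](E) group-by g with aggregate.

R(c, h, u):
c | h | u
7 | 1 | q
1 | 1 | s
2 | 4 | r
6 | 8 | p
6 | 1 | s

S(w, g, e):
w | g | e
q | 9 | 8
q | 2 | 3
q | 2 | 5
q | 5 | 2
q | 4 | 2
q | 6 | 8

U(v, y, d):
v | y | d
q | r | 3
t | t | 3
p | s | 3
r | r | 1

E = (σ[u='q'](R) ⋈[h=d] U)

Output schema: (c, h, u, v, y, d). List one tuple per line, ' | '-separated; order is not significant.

Row counts bottom-up:
  R → 5
  σ[u='q'](R) → 1
  U → 4
  (σ[u='q'](R) ⋈[h=d] U) → 1

== RESULT ==
c | h | u | v | y | d
7 | 1 | q | r | r | 1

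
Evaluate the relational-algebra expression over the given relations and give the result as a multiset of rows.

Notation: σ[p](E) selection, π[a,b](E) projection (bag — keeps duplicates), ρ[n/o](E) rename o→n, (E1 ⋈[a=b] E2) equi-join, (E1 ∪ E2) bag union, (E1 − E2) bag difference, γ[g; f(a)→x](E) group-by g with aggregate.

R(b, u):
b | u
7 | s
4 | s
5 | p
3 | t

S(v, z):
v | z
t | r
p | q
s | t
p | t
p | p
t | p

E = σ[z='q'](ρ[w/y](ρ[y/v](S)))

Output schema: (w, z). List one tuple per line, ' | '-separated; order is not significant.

Subexpression sizes:
  S → 6
  ρ[y/v](S) → 6
  ρ[w/y](ρ[y/v](S)) → 6
  σ[z='q'](ρ[w/y](ρ[y/v](S))) → 1

== RESULT ==
w | z
p | q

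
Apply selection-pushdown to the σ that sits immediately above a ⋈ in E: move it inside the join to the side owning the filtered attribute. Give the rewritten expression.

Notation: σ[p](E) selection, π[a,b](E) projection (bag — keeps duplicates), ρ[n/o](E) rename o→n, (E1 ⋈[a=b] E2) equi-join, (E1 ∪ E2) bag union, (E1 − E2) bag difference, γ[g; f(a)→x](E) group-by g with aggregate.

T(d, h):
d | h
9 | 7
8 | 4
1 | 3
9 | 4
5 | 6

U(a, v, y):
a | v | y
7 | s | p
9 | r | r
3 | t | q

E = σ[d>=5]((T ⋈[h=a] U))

σ filters on d, owned by the left side.
E' = (σ[d>=5](T) ⋈[h=a] U)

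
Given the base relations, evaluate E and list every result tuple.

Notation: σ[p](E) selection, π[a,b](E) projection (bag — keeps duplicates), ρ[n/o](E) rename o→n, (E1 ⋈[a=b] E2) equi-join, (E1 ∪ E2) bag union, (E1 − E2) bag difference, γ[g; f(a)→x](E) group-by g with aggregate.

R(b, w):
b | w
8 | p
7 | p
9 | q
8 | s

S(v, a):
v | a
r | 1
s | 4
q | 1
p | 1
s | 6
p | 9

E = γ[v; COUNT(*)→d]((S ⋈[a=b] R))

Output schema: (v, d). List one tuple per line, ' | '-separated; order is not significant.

Stepwise |·|:
  S → 6
  R → 4
  (S ⋈[a=b] R) → 1
  γ[v; COUNT(*)→d]((S ⋈[a=b] R)) → 1

== RESULT ==
v | d
p | 1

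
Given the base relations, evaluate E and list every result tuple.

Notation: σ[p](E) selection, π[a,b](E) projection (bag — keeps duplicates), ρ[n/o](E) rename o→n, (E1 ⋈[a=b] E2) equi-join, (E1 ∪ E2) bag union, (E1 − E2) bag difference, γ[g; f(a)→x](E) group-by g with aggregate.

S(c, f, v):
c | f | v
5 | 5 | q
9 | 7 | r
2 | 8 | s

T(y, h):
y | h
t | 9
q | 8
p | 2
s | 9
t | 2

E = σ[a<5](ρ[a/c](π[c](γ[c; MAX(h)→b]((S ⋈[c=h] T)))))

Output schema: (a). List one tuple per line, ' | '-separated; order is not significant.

Row counts bottom-up:
  S → 3
  T → 5
  (S ⋈[c=h] T) → 4
  γ[c; MAX(h)→b]((S ⋈[c=h] T)) → 2
  π[c](γ[c; MAX(h)→b]((S ⋈[c=h] T))) → 2
  ρ[a/c](π[c](γ[c; MAX(h)→b]((S ⋈[c=h] T)))) → 2
  σ[a<5](ρ[a/c](π[c](γ[c; MAX(h)→b]((S ⋈[c=h] T))))) → 1

== RESULT ==
a
2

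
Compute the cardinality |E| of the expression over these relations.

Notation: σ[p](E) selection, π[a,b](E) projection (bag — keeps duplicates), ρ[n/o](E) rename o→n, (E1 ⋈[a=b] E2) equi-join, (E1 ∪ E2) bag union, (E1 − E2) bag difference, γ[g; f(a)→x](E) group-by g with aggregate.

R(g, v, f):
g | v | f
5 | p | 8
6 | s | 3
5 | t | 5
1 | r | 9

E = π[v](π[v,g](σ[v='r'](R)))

Subexpression sizes:
  R → 4
  σ[v='r'](R) → 1
  π[v,g](σ[v='r'](R)) → 1
  π[v](π[v,g](σ[v='r'](R))) → 1

|E| = 1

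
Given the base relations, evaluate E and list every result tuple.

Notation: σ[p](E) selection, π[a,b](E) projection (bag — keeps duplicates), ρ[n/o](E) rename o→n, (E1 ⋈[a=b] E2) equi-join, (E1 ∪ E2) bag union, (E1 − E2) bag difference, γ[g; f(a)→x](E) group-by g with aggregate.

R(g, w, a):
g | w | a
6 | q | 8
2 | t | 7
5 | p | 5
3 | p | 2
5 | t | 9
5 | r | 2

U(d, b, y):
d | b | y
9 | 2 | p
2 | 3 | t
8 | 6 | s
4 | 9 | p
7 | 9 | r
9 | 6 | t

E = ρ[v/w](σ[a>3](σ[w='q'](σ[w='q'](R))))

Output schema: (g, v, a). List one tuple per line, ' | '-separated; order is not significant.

Subexpression sizes:
  R → 6
  σ[w='q'](R) → 1
  σ[w='q'](σ[w='q'](R)) → 1
  σ[a>3](σ[w='q'](σ[w='q'](R))) → 1
  ρ[v/w](σ[a>3](σ[w='q'](σ[w='q'](R)))) → 1

== RESULT ==
g | v | a
6 | q | 8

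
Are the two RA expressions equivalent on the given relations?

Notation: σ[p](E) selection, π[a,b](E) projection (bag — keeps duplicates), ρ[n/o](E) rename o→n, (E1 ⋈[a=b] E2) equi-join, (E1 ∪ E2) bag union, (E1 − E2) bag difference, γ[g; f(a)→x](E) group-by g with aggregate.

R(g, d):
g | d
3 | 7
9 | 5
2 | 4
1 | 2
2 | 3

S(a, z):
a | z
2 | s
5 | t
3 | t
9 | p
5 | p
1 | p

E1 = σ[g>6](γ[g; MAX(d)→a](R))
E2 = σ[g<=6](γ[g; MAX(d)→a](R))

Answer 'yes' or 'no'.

E1 subexpression sizes:
  R → 5
  γ[g; MAX(d)→a](R) → 4
  σ[g>6](γ[g; MAX(d)→a](R)) → 1
E2 subexpression sizes:
  R → 5
  γ[g; MAX(d)→a](R) → 4
  σ[g<=6](γ[g; MAX(d)→a](R)) → 3

E1 result:
g | a
9 | 5
E2 result:
g | a
1 | 2
2 | 4
3 | 7
Witness: (9, 5) appears 1× in E1 but 0× in E2.

no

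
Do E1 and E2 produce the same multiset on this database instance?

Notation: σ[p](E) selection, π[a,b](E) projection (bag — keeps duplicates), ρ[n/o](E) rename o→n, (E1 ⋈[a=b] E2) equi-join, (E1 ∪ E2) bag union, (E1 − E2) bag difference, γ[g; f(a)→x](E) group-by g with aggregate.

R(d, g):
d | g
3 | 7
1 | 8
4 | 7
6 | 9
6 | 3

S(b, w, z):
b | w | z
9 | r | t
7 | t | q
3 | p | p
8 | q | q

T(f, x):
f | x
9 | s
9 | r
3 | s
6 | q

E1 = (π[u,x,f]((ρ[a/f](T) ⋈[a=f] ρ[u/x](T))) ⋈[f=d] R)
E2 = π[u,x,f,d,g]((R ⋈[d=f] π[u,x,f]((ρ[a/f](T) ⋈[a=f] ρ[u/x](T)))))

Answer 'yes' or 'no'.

E1 per-node cardinality:
  T → 4
  ρ[a/f](T) → 4
  T → 4
  ρ[u/x](T) → 4
  (ρ[a/f](T) ⋈[a=f] ρ[u/x](T)) → 6
  π[u,x,f]((ρ[a/f](T) ⋈[a=f] ρ[u/x](T))) → 6
  R → 5
  (π[u,x,f]((ρ[a/f](T) ⋈[a=f] ρ[u/x](T))) ⋈[f=d] R) → 3
E2 per-node cardinality:
  R → 5
  T → 4
  ρ[a/f](T) → 4
  T → 4
  ρ[u/x](T) → 4
  (ρ[a/f](T) ⋈[a=f] ρ[u/x](T)) → 6
  π[u,x,f]((ρ[a/f](T) ⋈[a=f] ρ[u/x](T))) → 6
  (R ⋈[d=f] π[u,x,f]((ρ[a/f](T) ⋈[a=f] ρ[u/x](T)))) → 3
  π[u,x,f,d,g]((R ⋈[d=f] π[u,x,f]((ρ[a/f](T) ⋈[a=f] ρ[u/x](T))))) → 3

E1 and E2 produce the same multiset:
u | x | f | d | g
q | q | 6 | 6 | 3
q | q | 6 | 6 | 9
s | s | 3 | 3 | 7

yes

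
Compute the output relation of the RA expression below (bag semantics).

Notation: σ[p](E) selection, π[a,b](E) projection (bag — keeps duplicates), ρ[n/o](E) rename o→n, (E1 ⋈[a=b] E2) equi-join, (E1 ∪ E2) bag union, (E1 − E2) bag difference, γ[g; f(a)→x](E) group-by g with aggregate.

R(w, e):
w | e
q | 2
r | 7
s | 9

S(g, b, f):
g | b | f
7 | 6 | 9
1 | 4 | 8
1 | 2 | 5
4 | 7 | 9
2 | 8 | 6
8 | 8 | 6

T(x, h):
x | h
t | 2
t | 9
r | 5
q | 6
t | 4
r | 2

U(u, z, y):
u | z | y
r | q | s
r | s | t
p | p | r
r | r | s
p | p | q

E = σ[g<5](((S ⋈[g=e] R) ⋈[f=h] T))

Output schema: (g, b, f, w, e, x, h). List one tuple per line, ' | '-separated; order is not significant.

Row counts bottom-up:
  S → 6
  R → 3
  (S ⋈[g=e] R) → 2
  T → 6
  ((S ⋈[g=e] R) ⋈[f=h] T) → 2
  σ[g<5](((S ⋈[g=e] R) ⋈[f=h] T)) → 1

== RESULT ==
g | b | f | w | e | x | h
2 | 8 | 6 | q | 2 | q | 6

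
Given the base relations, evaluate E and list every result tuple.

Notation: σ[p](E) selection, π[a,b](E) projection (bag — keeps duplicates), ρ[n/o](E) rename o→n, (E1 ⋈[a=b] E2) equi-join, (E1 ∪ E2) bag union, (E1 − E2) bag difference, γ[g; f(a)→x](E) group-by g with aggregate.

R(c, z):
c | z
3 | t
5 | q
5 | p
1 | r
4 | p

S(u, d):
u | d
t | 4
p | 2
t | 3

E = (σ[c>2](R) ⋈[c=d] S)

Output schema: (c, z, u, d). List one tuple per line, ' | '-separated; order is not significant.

Per-node cardinality:
  R → 5
  σ[c>2](R) → 4
  S → 3
  (σ[c>2](R) ⋈[c=d] S) → 2

== RESULT ==
c | z | u | d
3 | t | t | 3
4 | p | t | 4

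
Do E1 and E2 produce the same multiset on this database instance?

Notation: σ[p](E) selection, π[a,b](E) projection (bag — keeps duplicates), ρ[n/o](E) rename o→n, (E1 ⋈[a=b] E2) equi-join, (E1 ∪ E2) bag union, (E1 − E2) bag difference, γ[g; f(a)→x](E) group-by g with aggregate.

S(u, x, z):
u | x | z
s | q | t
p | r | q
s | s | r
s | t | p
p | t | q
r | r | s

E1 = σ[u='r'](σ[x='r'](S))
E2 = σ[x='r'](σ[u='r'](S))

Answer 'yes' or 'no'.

E1 per-node cardinality:
  S → 6
  σ[x='r'](S) → 2
  σ[u='r'](σ[x='r'](S)) → 1
E2 per-node cardinality:
  S → 6
  σ[u='r'](S) → 1
  σ[x='r'](σ[u='r'](S)) → 1

E1 and E2 produce the same multiset:
u | x | z
r | r | s

yes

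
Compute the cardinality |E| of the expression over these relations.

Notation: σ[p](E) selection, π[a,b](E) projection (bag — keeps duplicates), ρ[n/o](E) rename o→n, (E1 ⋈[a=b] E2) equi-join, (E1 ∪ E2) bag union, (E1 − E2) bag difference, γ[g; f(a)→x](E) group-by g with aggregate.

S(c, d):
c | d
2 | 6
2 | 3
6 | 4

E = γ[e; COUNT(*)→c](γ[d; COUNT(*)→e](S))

Per-node cardinality:
  S → 3
  γ[d; COUNT(*)→e](S) → 3
  γ[e; COUNT(*)→c](γ[d; COUNT(*)→e](S)) → 1

|E| = 1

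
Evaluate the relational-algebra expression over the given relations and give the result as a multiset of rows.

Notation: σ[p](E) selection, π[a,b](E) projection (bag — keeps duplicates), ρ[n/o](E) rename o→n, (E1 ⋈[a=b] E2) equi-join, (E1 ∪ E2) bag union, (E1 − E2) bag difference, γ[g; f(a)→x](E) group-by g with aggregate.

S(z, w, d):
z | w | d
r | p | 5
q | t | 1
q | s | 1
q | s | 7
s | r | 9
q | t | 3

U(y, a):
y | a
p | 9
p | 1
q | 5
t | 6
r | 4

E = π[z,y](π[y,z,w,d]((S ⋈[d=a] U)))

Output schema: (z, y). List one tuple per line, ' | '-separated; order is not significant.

Subexpression sizes:
  S → 6
  U → 5
  (S ⋈[d=a] U) → 4
  π[y,z,w,d]((S ⋈[d=a] U)) → 4
  π[z,y](π[y,z,w,d]((S ⋈[d=a] U))) → 4

== RESULT ==
z | y
q | p
q | p
r | q
s | p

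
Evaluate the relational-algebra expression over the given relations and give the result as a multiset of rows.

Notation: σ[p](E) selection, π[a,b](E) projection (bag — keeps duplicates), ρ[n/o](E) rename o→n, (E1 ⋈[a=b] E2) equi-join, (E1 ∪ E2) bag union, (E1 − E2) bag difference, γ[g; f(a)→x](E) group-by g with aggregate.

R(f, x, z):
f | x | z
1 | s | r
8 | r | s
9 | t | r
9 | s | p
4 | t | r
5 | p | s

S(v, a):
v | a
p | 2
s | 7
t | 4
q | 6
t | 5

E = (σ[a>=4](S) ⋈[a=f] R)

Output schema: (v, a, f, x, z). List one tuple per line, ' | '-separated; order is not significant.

Row counts bottom-up:
  S → 5
  σ[a>=4](S) → 4
  R → 6
  (σ[a>=4](S) ⋈[a=f] R) → 2

== RESULT ==
v | a | f | x | z
t | 4 | 4 | t | r
t | 5 | 5 | p | s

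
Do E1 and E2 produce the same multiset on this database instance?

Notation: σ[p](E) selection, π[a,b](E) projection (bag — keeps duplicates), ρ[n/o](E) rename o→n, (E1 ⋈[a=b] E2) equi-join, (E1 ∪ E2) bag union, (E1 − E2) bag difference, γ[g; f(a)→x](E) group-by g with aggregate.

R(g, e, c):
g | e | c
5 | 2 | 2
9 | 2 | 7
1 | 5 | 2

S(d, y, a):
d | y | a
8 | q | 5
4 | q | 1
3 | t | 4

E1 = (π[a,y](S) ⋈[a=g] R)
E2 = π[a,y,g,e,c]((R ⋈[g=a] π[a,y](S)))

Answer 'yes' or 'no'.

E1 per-node cardinality:
  S → 3
  π[a,y](S) → 3
  R → 3
  (π[a,y](S) ⋈[a=g] R) → 2
E2 per-node cardinality:
  R → 3
  S → 3
  π[a,y](S) → 3
  (R ⋈[g=a] π[a,y](S)) → 2
  π[a,y,g,e,c]((R ⋈[g=a] π[a,y](S))) → 2

E1 and E2 produce the same multiset:
a | y | g | e | c
1 | q | 1 | 5 | 2
5 | q | 5 | 2 | 2

yes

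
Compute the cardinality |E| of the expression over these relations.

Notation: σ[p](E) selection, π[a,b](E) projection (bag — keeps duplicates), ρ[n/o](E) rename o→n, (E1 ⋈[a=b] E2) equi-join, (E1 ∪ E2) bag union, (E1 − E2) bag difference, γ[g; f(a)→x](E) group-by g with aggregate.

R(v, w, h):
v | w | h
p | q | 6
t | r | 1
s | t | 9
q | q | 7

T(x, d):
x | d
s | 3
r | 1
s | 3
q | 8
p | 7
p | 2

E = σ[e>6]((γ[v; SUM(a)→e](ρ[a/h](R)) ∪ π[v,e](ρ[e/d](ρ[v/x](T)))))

Per-node cardinality:
  R → 4
  ρ[a/h](R) → 4
  γ[v; SUM(a)→e](ρ[a/h](R)) → 4
  T → 6
  ρ[v/x](T) → 6
  ρ[e/d](ρ[v/x](T)) → 6
  π[v,e](ρ[e/d](ρ[v/x](T))) → 6
  (γ[v; SUM(a)→e](ρ[a/h](R)) ∪ π[v,e](ρ[e/d](ρ[v/x](T)))) → 10
  σ[e>6]((γ[v; SUM(a)→e](ρ[a/h](R)) ∪ π[v,e](ρ[e/d](ρ[v/x](T))))) → 4

|E| = 4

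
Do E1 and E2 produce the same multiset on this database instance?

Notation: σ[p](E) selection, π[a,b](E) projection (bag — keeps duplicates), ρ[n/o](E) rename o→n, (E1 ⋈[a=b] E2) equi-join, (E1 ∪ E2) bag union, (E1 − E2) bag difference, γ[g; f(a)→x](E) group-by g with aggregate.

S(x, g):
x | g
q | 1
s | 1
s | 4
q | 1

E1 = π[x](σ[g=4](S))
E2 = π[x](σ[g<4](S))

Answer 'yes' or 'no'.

E1 stepwise |·|:
  S → 4
  σ[g=4](S) → 1
  π[x](σ[g=4](S)) → 1
E2 stepwise |·|:
  S → 4
  σ[g<4](S) → 3
  π[x](σ[g<4](S)) → 3

E1 result:
x
s
E2 result:
x
q
q
s
Witness: ('q',) appears 0× in E1 but 2× in E2.

no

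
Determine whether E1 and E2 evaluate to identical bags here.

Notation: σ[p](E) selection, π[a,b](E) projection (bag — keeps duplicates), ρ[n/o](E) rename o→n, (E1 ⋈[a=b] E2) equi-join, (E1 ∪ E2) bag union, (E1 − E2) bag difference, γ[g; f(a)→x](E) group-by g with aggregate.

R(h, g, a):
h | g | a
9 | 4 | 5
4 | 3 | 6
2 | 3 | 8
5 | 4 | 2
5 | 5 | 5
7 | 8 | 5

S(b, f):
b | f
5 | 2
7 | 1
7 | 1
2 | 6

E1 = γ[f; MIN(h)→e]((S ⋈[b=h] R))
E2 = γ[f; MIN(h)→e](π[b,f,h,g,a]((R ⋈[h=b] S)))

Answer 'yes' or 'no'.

E1 per-node cardinality:
  S → 4
  R → 6
  (S ⋈[b=h] R) → 5
  γ[f; MIN(h)→e]((S ⋈[b=h] R)) → 3
E2 per-node cardinality:
  R → 6
  S → 4
  (R ⋈[h=b] S) → 5
  π[b,f,h,g,a]((R ⋈[h=b] S)) → 5
  γ[f; MIN(h)→e](π[b,f,h,g,a]((R ⋈[h=b] S))) → 3

E1 and E2 produce the same multiset:
f | e
1 | 7
2 | 5
6 | 2

yes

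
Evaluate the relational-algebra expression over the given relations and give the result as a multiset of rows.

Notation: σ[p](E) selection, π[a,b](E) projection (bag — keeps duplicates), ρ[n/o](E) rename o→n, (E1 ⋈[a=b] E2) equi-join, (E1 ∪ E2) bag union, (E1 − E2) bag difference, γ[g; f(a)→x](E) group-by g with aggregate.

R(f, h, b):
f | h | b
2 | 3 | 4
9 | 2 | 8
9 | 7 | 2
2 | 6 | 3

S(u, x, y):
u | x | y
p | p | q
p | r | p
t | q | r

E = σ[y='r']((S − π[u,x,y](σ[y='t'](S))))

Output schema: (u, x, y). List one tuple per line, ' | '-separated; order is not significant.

Stepwise |·|:
  S → 3
  S → 3
  σ[y='t'](S) → 0
  π[u,x,y](σ[y='t'](S)) → 0
  (S − π[u,x,y](σ[y='t'](S))) → 3
  σ[y='r']((S − π[u,x,y](σ[y='t'](S)))) → 1

== RESULT ==
u | x | y
t | q | r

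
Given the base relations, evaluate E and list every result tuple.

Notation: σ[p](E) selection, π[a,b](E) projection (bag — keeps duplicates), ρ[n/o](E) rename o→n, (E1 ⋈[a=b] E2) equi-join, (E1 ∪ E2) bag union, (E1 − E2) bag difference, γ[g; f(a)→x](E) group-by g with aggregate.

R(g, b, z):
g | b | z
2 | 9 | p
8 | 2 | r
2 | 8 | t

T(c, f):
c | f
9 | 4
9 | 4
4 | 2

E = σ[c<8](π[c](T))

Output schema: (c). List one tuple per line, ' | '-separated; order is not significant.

Stepwise |·|:
  T → 3
  π[c](T) → 3
  σ[c<8](π[c](T)) → 1

== RESULT ==
c
4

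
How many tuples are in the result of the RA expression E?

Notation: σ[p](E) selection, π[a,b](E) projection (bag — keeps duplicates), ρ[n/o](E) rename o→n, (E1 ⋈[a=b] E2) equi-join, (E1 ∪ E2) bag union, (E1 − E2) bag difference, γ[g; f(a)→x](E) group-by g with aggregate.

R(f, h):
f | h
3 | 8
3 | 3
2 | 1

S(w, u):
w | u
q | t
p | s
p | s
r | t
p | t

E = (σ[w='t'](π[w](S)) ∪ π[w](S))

Subexpression sizes:
  S → 5
  π[w](S) → 5
  σ[w='t'](π[w](S)) → 0
  S → 5
  π[w](S) → 5
  (σ[w='t'](π[w](S)) ∪ π[w](S)) → 5

|E| = 5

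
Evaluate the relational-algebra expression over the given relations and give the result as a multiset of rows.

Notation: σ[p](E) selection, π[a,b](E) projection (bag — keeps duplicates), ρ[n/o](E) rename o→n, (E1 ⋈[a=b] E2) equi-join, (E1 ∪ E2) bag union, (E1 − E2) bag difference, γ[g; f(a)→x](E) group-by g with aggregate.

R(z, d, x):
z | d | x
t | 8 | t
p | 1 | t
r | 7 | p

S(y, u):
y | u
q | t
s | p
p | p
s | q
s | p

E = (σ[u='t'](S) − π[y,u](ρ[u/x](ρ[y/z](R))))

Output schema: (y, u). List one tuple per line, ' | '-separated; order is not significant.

Per-node cardinality:
  S → 5
  σ[u='t'](S) → 1
  R → 3
  ρ[y/z](R) → 3
  ρ[u/x](ρ[y/z](R)) → 3
  π[y,u](ρ[u/x](ρ[y/z](R))) → 3
  (σ[u='t'](S) − π[y,u](ρ[u/x](ρ[y/z](R)))) → 1

== RESULT ==
y | u
q | t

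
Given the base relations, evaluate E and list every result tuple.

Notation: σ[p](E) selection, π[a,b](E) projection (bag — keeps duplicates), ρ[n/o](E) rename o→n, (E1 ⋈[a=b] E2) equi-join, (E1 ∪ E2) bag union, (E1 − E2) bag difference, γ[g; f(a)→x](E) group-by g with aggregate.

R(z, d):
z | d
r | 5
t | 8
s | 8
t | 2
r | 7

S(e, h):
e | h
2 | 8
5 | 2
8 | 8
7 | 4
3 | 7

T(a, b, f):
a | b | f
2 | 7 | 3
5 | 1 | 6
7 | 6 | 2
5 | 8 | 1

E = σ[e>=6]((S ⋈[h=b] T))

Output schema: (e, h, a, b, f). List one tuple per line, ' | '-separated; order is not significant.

Row counts bottom-up:
  S → 5
  T → 4
  (S ⋈[h=b] T) → 3
  σ[e>=6]((S ⋈[h=b] T)) → 1

== RESULT ==
e | h | a | b | f
8 | 8 | 5 | 8 | 1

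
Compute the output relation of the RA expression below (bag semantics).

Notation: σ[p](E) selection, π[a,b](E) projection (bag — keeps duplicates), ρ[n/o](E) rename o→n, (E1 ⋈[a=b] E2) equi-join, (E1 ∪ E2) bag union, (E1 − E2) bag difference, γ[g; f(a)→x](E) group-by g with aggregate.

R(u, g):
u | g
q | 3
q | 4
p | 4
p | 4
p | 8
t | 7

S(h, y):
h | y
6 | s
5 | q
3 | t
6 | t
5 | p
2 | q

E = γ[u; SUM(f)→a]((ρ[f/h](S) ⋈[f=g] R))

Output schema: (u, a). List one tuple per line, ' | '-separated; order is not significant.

Per-node cardinality:
  S → 6
  ρ[f/h](S) → 6
  R → 6
  (ρ[f/h](S) ⋈[f=g] R) → 1
  γ[u; SUM(f)→a]((ρ[f/h](S) ⋈[f=g] R)) → 1

== RESULT ==
u | a
q | 3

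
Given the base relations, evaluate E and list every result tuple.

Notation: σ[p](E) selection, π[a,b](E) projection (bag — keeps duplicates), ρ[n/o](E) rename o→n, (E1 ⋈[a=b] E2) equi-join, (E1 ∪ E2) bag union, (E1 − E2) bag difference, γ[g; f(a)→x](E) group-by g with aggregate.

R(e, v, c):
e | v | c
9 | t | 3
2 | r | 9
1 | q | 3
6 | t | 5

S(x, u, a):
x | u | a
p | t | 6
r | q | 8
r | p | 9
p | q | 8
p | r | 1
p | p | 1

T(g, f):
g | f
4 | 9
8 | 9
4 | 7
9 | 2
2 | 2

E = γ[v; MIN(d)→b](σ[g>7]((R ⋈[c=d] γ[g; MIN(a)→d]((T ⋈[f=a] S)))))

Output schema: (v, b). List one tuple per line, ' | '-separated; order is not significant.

Row counts bottom-up:
  R → 4
  T → 5
  S → 6
  (T ⋈[f=a] S) → 2
  γ[g; MIN(a)→d]((T ⋈[f=a] S)) → 2
  (R ⋈[c=d] γ[g; MIN(a)→d]((T ⋈[f=a] S))) → 2
  σ[g>7]((R ⋈[c=d] γ[g; MIN(a)→d]((T ⋈[f=a] S)))) → 1
  γ[v; MIN(d)→b](σ[g>7]((R ⋈[c=d] γ[g; MIN(a)→d]((T ⋈[f=a] S))))) → 1

== RESULT ==
v | b
r | 9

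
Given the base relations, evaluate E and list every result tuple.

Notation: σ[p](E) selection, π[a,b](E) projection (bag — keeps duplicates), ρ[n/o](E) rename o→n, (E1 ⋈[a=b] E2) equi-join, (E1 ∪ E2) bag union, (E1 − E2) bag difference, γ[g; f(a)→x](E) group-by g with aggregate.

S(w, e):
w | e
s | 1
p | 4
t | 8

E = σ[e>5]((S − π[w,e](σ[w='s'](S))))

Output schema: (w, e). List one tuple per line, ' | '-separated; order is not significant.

Subexpression sizes:
  S → 3
  S → 3
  σ[w='s'](S) → 1
  π[w,e](σ[w='s'](S)) → 1
  (S − π[w,e](σ[w='s'](S))) → 2
  σ[e>5]((S − π[w,e](σ[w='s'](S)))) → 1

== RESULT ==
w | e
t | 8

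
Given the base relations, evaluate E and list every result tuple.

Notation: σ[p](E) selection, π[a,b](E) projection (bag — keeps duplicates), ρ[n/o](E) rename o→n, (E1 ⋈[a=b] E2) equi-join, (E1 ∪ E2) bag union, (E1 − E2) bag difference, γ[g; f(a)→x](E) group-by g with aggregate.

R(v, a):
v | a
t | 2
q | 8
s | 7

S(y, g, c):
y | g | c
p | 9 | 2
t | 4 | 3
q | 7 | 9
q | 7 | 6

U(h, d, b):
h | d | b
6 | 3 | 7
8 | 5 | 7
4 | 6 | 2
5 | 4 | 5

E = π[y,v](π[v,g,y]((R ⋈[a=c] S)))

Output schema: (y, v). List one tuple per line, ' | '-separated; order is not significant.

Stepwise |·|:
  R → 3
  S → 4
  (R ⋈[a=c] S) → 1
  π[v,g,y]((R ⋈[a=c] S)) → 1
  π[y,v](π[v,g,y]((R ⋈[a=c] S))) → 1

== RESULT ==
y | v
p | t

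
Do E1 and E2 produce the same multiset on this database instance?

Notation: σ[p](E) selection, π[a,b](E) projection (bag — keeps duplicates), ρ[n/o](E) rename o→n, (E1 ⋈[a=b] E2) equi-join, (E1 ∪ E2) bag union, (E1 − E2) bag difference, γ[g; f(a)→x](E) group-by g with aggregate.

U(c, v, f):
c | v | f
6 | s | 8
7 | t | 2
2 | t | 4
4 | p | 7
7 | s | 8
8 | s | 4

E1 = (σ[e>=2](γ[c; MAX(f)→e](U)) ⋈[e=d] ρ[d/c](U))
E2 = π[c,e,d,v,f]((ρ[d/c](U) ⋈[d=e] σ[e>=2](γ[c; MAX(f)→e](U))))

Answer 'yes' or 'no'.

E1 subexpression sizes:
  U → 6
  γ[c; MAX(f)→e](U) → 5
  σ[e>=2](γ[c; MAX(f)→e](U)) → 5
  U → 6
  ρ[d/c](U) → 6
  (σ[e>=2](γ[c; MAX(f)→e](U)) ⋈[e=d] ρ[d/c](U)) → 6
E2 subexpression sizes:
  U → 6
  ρ[d/c](U) → 6
  U → 6
  γ[c; MAX(f)→e](U) → 5
  σ[e>=2](γ[c; MAX(f)→e](U)) → 5
  (ρ[d/c](U) ⋈[d=e] σ[e>=2](γ[c; MAX(f)→e](U))) → 6
  π[c,e,d,v,f]((ρ[d/c](U) ⋈[d=e] σ[e>=2](γ[c; MAX(f)→e](U)))) → 6

E1 and E2 produce the same multiset:
c | e | d | v | f
2 | 4 | 4 | p | 7
4 | 7 | 7 | s | 8
4 | 7 | 7 | t | 2
6 | 8 | 8 | s | 4
7 | 8 | 8 | s | 4
8 | 4 | 4 | p | 7

yes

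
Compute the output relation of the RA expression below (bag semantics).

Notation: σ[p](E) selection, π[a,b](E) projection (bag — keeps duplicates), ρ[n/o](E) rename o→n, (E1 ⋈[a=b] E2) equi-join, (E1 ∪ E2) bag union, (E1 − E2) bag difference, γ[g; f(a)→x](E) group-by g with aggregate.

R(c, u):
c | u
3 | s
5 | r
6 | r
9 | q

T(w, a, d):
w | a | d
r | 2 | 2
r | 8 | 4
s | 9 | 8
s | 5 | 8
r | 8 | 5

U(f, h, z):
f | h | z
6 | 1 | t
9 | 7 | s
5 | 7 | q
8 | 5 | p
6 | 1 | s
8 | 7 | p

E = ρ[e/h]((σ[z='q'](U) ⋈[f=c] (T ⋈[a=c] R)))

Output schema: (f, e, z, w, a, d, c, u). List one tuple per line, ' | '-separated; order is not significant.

Stepwise |·|:
  U → 6
  σ[z='q'](U) → 1
  T → 5
  R → 4
  (T ⋈[a=c] R) → 2
  (σ[z='q'](U) ⋈[f=c] (T ⋈[a=c] R)) → 1
  ρ[e/h]((σ[z='q'](U) ⋈[f=c] (T ⋈[a=c] R))) → 1

== RESULT ==
f | e | z | w | a | d | c | u
5 | 7 | q | s | 5 | 8 | 5 | r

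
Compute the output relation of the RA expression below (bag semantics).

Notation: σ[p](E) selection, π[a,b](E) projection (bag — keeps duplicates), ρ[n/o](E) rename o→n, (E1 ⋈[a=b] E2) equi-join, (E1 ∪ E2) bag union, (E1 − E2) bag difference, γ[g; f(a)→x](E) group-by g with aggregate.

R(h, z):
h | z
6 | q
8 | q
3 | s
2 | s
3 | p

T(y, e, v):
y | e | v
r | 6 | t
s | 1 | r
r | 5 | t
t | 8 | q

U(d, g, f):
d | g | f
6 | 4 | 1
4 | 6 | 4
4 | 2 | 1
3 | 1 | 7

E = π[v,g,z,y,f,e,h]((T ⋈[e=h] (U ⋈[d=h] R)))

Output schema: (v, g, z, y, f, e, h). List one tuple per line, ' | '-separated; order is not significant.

Stepwise |·|:
  T → 4
  U → 4
  R → 5
  (U ⋈[d=h] R) → 3
  (T ⋈[e=h] (U ⋈[d=h] R)) → 1
  π[v,g,z,y,f,e,h]((T ⋈[e=h] (U ⋈[d=h] R))) → 1

== RESULT ==
v | g | z | y | f | e | h
t | 4 | q | r | 1 | 6 | 6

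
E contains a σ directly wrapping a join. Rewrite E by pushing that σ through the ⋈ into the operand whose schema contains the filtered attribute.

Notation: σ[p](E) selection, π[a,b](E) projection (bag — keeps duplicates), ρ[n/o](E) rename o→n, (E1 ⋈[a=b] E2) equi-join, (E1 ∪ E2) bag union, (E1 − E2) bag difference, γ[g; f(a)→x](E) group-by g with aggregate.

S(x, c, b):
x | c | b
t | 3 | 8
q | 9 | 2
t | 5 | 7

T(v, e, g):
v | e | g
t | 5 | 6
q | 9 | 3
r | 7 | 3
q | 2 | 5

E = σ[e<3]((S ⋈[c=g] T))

σ filters on e, owned by the right side.
E' = (S ⋈[c=g] σ[e<3](T))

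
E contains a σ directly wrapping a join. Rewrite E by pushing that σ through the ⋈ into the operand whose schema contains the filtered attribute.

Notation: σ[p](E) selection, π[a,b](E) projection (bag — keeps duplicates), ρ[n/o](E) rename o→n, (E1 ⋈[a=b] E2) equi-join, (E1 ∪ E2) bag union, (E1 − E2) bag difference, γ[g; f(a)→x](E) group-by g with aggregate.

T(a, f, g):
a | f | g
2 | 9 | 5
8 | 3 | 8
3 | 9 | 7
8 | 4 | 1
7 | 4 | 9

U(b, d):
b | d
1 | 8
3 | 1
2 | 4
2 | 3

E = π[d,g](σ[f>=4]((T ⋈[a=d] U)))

σ filters on f, owned by the left side.
E' = π[d,g]((σ[f>=4](T) ⋈[a=d] U))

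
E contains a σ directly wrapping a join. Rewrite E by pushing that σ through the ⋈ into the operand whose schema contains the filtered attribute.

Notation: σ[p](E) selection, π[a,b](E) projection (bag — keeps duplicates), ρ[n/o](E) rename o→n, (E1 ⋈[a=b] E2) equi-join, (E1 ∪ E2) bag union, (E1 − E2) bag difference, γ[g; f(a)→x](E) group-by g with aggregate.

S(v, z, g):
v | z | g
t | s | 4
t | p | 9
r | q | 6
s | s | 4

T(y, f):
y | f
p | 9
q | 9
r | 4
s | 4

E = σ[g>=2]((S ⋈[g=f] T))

σ filters on g, owned by the left side.
E' = (σ[g>=2](S) ⋈[g=f] T)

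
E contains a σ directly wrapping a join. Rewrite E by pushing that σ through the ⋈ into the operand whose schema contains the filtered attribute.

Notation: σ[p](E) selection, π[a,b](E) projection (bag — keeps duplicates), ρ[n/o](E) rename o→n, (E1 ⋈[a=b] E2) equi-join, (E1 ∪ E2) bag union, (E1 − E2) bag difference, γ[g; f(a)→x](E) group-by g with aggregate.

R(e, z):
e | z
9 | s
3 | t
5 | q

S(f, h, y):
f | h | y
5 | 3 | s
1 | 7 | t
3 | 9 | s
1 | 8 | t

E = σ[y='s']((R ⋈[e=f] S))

σ filters on y, owned by the right side.
E' = (R ⋈[e=f] σ[y='s'](S))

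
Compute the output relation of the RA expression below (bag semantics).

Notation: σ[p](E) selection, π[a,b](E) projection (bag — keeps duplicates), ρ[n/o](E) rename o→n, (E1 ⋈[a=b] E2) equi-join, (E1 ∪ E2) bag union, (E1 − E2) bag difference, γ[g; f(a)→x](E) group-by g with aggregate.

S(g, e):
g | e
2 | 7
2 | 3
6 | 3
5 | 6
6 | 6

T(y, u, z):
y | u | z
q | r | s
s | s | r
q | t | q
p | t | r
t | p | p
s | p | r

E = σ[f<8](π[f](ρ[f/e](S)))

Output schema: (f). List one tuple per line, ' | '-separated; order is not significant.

Per-node cardinality:
  S → 5
  ρ[f/e](S) → 5
  π[f](ρ[f/e](S)) → 5
  σ[f<8](π[f](ρ[f/e](S))) → 5

== RESULT ==
f
3
3
6
6
7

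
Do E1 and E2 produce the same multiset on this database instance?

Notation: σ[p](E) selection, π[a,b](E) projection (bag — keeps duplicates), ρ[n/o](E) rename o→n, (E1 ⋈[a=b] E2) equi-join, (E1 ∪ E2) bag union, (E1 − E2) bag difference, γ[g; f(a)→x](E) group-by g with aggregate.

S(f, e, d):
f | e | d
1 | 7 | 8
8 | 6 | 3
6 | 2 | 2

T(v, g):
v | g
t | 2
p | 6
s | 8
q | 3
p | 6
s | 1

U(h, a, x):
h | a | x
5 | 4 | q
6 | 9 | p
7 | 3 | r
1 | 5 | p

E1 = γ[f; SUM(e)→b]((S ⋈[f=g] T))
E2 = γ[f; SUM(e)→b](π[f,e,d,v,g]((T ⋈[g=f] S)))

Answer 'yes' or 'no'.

E1 row counts bottom-up:
  S → 3
  T → 6
  (S ⋈[f=g] T) → 4
  γ[f; SUM(e)→b]((S ⋈[f=g] T)) → 3
E2 row counts bottom-up:
  T → 6
  S → 3
  (T ⋈[g=f] S) → 4
  π[f,e,d,v,g]((T ⋈[g=f] S)) → 4
  γ[f; SUM(e)→b](π[f,e,d,v,g]((T ⋈[g=f] S))) → 3

E1 and E2 produce the same multiset:
f | b
1 | 7
6 | 4
8 | 6

yes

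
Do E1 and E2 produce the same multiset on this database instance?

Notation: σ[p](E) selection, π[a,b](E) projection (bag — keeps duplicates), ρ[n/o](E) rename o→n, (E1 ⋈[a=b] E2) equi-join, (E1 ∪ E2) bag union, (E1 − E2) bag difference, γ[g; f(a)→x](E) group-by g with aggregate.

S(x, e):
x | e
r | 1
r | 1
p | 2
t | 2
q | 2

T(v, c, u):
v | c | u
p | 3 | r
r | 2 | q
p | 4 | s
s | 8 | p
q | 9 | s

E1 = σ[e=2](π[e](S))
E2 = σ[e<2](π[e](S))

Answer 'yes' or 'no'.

E1 stepwise |·|:
  S → 5
  π[e](S) → 5
  σ[e=2](π[e](S)) → 3
E2 stepwise |·|:
  S → 5
  π[e](S) → 5
  σ[e<2](π[e](S)) → 2

E1 result:
e
2
2
2
E2 result:
e
1
1
Witness: (1,) appears 0× in E1 but 2× in E2.

no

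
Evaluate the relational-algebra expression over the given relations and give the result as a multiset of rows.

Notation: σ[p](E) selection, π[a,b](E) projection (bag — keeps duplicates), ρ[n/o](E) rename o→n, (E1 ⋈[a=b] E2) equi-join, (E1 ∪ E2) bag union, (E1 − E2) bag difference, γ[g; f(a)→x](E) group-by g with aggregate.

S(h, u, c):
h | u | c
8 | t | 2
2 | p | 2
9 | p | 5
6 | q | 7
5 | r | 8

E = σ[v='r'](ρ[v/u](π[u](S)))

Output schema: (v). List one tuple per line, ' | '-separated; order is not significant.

Per-node cardinality:
  S → 5
  π[u](S) → 5
  ρ[v/u](π[u](S)) → 5
  σ[v='r'](ρ[v/u](π[u](S))) → 1

== RESULT ==
v
r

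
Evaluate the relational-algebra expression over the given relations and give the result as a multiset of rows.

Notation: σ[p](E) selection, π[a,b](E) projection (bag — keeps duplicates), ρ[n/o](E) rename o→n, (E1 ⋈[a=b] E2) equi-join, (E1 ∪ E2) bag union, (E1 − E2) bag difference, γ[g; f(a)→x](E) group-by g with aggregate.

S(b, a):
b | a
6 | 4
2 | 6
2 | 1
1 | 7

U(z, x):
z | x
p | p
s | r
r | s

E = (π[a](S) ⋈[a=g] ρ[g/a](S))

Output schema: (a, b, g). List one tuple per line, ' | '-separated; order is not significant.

Subexpression sizes:
  S → 4
  π[a](S) → 4
  S → 4
  ρ[g/a](S) → 4
  (π[a](S) ⋈[a=g] ρ[g/a](S)) → 4

== RESULT ==
a | b | g
1 | 2 | 1
4 | 6 | 4
6 | 2 | 6
7 | 1 | 7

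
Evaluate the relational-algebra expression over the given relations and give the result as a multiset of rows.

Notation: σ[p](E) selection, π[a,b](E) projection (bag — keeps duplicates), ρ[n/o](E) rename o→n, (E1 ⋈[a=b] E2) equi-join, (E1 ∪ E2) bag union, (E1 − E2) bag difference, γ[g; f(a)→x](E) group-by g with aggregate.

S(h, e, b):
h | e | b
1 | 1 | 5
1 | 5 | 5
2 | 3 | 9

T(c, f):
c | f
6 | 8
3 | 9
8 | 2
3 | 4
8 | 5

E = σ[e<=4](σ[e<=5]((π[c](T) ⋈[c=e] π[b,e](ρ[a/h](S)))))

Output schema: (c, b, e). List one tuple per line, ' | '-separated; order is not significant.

Subexpression sizes:
  T → 5
  π[c](T) → 5
  S → 3
  ρ[a/h](S) → 3
  π[b,e](ρ[a/h](S)) → 3
  (π[c](T) ⋈[c=e] π[b,e](ρ[a/h](S))) → 2
  σ[e<=5]((π[c](T) ⋈[c=e] π[b,e](ρ[a/h](S)))) → 2
  σ[e<=4](σ[e<=5]((π[c](T) ⋈[c=e] π[b,e](ρ[a/h](S))))) → 2

== RESULT ==
c | b | e
3 | 9 | 3
3 | 9 | 3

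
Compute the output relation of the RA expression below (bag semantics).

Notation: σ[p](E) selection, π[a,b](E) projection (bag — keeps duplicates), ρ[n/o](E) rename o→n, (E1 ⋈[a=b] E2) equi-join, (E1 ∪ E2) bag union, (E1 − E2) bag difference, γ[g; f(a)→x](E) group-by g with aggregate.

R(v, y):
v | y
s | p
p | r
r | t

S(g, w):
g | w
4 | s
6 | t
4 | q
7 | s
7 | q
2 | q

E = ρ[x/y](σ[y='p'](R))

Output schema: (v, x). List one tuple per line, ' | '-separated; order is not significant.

Subexpression sizes:
  R → 3
  σ[y='p'](R) → 1
  ρ[x/y](σ[y='p'](R)) → 1

== RESULT ==
v | x
s | p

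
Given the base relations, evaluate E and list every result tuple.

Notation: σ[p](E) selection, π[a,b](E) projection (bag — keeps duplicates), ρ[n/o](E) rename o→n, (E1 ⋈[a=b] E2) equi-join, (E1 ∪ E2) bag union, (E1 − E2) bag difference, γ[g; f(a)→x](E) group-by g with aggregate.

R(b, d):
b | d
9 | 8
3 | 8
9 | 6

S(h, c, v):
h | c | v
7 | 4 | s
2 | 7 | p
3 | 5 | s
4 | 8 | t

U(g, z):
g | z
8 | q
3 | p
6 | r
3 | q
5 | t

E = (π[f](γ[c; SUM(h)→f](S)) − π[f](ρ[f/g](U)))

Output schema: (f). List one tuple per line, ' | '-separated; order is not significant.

Per-node cardinality:
  S → 4
  γ[c; SUM(h)→f](S) → 4
  π[f](γ[c; SUM(h)→f](S)) → 4
  U → 5
  ρ[f/g](U) → 5
  π[f](ρ[f/g](U)) → 5
  (π[f](γ[c; SUM(h)→f](S)) − π[f](ρ[f/g](U))) → 3

== RESULT ==
f
2
4
7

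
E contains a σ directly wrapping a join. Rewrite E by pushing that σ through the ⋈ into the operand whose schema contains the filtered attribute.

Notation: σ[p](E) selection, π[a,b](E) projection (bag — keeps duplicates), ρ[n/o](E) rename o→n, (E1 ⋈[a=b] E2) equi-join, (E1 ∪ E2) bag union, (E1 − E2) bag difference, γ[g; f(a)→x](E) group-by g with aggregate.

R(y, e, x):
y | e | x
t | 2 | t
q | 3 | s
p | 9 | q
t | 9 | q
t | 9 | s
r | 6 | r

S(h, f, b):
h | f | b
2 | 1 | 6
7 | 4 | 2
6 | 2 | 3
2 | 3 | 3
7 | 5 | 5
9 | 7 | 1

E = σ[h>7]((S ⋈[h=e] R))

σ filters on h, owned by the left side.
E' = (σ[h>7](S) ⋈[h=e] R)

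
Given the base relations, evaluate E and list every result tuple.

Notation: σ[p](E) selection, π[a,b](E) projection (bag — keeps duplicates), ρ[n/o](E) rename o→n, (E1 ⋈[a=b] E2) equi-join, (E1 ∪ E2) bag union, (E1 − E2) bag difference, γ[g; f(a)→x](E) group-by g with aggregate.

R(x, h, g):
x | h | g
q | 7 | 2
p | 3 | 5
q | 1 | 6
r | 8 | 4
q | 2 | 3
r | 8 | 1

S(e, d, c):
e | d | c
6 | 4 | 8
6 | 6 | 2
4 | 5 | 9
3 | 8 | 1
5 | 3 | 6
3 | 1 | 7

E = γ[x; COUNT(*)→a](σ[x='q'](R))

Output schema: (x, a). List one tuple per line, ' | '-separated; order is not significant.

Stepwise |·|:
  R → 6
  σ[x='q'](R) → 3
  γ[x; COUNT(*)→a](σ[x='q'](R)) → 1

== RESULT ==
x | a
q | 3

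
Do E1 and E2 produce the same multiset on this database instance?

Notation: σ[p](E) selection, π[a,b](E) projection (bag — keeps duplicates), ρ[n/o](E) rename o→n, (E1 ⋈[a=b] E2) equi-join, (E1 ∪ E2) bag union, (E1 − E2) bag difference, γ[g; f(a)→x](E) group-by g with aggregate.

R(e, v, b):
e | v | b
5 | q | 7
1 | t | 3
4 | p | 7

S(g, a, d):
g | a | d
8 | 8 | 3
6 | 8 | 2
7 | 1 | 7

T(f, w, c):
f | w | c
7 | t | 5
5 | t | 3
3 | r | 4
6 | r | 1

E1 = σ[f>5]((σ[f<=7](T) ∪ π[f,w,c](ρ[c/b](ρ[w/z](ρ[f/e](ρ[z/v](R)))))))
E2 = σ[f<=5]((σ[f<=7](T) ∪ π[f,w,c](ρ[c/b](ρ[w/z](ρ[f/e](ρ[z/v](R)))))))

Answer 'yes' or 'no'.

E1 row counts bottom-up:
  T → 4
  σ[f<=7](T) → 4
  R → 3
  ρ[z/v](R) → 3
  ρ[f/e](ρ[z/v](R)) → 3
  ρ[w/z](ρ[f/e](ρ[z/v](R))) → 3
  ρ[c/b](ρ[w/z](ρ[f/e](ρ[z/v](R)))) → 3
  π[f,w,c](ρ[c/b](ρ[w/z](ρ[f/e](ρ[z/v](R))))) → 3
  (σ[f<=7](T) ∪ π[f,w,c](ρ[c/b](ρ[w/z](ρ[f/e](ρ[z/v](R)))))) → 7
  σ[f>5]((σ[f<=7](T) ∪ π[f,w,c](ρ[c/b](ρ[w/z](ρ[f/e](ρ[z/v](R))))))) → 2
E2 row counts bottom-up:
  T → 4
  σ[f<=7](T) → 4
  R → 3
  ρ[z/v](R) → 3
  ρ[f/e](ρ[z/v](R)) → 3
  ρ[w/z](ρ[f/e](ρ[z/v](R))) → 3
  ρ[c/b](ρ[w/z](ρ[f/e](ρ[z/v](R)))) → 3
  π[f,w,c](ρ[c/b](ρ[w/z](ρ[f/e](ρ[z/v](R))))) → 3
  (σ[f<=7](T) ∪ π[f,w,c](ρ[c/b](ρ[w/z](ρ[f/e](ρ[z/v](R)))))) → 7
  σ[f<=5]((σ[f<=7](T) ∪ π[f,w,c](ρ[c/b](ρ[w/z](ρ[f/e](ρ[z/v](R))))))) → 5

E1 result:
f | w | c
6 | r | 1
7 | t | 5
E2 result:
f | w | c
1 | t | 3
3 | r | 4
4 | p | 7
5 | q | 7
5 | t | 3
Witness: (6, 'r', 1) appears 1× in E1 but 0× in E2.

no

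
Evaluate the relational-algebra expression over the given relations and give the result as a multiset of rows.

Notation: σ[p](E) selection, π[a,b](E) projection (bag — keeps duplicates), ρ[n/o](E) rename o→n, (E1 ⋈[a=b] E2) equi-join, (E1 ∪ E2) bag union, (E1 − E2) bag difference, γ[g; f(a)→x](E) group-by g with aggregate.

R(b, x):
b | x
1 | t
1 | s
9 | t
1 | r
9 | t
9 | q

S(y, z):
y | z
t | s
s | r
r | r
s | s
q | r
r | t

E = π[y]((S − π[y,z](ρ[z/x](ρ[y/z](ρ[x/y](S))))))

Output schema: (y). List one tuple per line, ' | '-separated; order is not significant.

Subexpression sizes:
  S → 6
  S → 6
  ρ[x/y](S) → 6
  ρ[y/z](ρ[x/y](S)) → 6
  ρ[z/x](ρ[y/z](ρ[x/y](S))) → 6
  π[y,z](ρ[z/x](ρ[y/z](ρ[x/y](S)))) → 6
  (S − π[y,z](ρ[z/x](ρ[y/z](ρ[x/y](S))))) → 4
  π[y]((S − π[y,z](ρ[z/x](ρ[y/z](ρ[x/y](S)))))) → 4

== RESULT ==
y
q
r
s
t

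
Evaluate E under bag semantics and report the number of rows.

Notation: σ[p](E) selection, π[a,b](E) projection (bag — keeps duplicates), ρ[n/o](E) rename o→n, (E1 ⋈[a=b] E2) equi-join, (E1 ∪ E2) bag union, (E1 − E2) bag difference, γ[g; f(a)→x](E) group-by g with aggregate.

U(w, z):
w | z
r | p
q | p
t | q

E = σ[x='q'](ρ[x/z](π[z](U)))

Stepwise |·|:
  U → 3
  π[z](U) → 3
  ρ[x/z](π[z](U)) → 3
  σ[x='q'](ρ[x/z](π[z](U))) → 1

|E| = 1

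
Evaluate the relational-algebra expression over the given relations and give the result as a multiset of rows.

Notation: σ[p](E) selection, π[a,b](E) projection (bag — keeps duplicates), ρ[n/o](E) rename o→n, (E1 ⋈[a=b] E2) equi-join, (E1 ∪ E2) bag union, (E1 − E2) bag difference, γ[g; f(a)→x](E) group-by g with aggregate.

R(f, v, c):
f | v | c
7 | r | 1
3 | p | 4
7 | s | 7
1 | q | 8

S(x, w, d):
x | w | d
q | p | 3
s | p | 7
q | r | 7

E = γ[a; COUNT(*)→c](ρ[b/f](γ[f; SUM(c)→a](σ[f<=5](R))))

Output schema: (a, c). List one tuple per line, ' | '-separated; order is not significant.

Row counts bottom-up:
  R → 4
  σ[f<=5](R) → 2
  γ[f; SUM(c)→a](σ[f<=5](R)) → 2
  ρ[b/f](γ[f; SUM(c)→a](σ[f<=5](R))) → 2
  γ[a; COUNT(*)→c](ρ[b/f](γ[f; SUM(c)→a](σ[f<=5](R)))) → 2

== RESULT ==
a | c
4 | 1
8 | 1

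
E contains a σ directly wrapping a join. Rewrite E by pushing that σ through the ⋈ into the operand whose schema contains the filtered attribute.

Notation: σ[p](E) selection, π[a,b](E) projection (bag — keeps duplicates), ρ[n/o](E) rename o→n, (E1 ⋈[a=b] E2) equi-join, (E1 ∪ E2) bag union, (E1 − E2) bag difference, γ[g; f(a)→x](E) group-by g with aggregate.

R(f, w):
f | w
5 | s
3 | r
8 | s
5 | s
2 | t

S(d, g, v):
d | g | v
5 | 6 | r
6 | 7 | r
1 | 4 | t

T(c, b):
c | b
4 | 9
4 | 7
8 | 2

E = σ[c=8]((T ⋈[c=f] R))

σ filters on c, owned by the left side.
E' = (σ[c=8](T) ⋈[c=f] R)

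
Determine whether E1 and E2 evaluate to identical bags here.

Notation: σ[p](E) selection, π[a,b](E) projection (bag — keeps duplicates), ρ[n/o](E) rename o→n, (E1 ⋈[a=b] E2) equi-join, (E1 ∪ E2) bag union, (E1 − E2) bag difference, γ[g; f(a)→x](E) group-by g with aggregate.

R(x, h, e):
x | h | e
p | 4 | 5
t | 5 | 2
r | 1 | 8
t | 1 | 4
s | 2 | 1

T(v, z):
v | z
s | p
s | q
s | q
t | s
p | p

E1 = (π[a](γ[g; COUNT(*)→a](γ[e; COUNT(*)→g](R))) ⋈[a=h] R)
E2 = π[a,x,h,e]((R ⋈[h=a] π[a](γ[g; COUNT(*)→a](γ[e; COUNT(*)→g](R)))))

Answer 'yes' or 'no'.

E1 row counts bottom-up:
  R → 5
  γ[e; COUNT(*)→g](R) → 5
  γ[g; COUNT(*)→a](γ[e; COUNT(*)→g](R)) → 1
  π[a](γ[g; COUNT(*)→a](γ[e; COUNT(*)→g](R))) → 1
  R → 5
  (π[a](γ[g; COUNT(*)→a](γ[e; COUNT(*)→g](R))) ⋈[a=h] R) → 1
E2 row counts bottom-up:
  R → 5
  R → 5
  γ[e; COUNT(*)→g](R) → 5
  γ[g; COUNT(*)→a](γ[e; COUNT(*)→g](R)) → 1
  π[a](γ[g; COUNT(*)→a](γ[e; COUNT(*)→g](R))) → 1
  (R ⋈[h=a] π[a](γ[g; COUNT(*)→a](γ[e; COUNT(*)→g](R)))) → 1
  π[a,x,h,e]((R ⋈[h=a] π[a](γ[g; COUNT(*)→a](γ[e; COUNT(*)→g](R))))) → 1

E1 and E2 produce the same multiset:
a | x | h | e
5 | t | 5 | 2

yes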